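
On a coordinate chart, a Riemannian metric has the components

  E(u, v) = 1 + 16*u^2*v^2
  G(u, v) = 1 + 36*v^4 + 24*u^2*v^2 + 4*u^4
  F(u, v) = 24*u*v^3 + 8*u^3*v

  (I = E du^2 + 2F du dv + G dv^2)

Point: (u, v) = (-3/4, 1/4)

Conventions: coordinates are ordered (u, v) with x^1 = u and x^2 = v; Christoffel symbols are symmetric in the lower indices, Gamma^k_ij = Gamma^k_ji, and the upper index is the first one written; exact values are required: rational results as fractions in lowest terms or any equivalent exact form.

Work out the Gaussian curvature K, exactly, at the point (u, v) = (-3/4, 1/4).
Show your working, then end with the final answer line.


E = 25/16, F = -9/8, G = 13/4, EG - F^2 = 61/16 at the point
E_u = -3/2, E_v = 9/2, F_u = 15/4, F_v = -27/4, G_u = -9, G_v = 9
E_vv = 18, F_uv = 18, G_uu = 30
Brioschi: K = (det M1 - det M2) / (EG - F^2)^2 with the standard first/second-derivative matrices M1, M2.
M1 = [[-E_vv/2 + F_uv - G_uu/2, E_u/2, F_u - E_v/2], [F_v - G_u/2, E, F], [G_v/2, F, G]] = [[-6, -3/4, 3/2], [-9/4, 25/16, -9/8], [9/2, -9/8, 13/4]]; det M1 = -501/16
M2 = [[0, E_v/2, G_u/2], [E_v/2, E, F], [G_u/2, F, G]] = [[0, 9/4, -9/2], [9/4, 25/16, -9/8], [-9/2, -9/8, 13/4]]; det M2 = -405/16
det M1 - det M2 = -6; K = -6 / (61/16)^2 = -1536/3721

Answer: K = -1536/3721


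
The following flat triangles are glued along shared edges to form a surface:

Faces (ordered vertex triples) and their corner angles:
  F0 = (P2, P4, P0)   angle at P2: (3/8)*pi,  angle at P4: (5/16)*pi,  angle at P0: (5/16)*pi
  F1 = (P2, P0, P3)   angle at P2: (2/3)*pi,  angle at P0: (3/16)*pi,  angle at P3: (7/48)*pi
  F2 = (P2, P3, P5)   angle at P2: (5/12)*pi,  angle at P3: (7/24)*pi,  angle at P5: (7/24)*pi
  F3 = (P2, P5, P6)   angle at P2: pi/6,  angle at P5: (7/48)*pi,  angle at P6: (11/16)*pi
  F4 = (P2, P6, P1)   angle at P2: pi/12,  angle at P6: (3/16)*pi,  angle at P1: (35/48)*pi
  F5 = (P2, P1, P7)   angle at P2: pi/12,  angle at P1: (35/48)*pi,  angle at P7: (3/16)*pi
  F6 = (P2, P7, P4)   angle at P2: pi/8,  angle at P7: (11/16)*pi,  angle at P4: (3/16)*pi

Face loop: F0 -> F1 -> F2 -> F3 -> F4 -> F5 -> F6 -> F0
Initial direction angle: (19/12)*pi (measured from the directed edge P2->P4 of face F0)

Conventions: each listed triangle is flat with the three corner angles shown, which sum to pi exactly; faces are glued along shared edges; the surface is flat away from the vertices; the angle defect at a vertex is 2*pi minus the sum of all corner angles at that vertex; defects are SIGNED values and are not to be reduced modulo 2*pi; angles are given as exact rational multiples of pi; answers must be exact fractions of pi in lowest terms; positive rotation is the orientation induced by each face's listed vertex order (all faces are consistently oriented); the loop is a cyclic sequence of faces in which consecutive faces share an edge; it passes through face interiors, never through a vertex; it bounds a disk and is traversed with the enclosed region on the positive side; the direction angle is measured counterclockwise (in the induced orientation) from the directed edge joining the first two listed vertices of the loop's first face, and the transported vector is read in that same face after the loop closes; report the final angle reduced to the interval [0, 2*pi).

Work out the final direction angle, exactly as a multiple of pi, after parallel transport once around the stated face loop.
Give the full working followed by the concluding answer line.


enclosed vertex P2: corner angles sum to (23/12)*pi, defect = 2*pi - (23/12)*pi = pi/12
adding the enclosed defects to the starting angle (mod 2*pi, induced orientation) gives the holonomy
final angle = (19/12)*pi + pi/12 = (5/3)*pi (mod 2*pi)

Answer: final direction angle = (5/3)*pi


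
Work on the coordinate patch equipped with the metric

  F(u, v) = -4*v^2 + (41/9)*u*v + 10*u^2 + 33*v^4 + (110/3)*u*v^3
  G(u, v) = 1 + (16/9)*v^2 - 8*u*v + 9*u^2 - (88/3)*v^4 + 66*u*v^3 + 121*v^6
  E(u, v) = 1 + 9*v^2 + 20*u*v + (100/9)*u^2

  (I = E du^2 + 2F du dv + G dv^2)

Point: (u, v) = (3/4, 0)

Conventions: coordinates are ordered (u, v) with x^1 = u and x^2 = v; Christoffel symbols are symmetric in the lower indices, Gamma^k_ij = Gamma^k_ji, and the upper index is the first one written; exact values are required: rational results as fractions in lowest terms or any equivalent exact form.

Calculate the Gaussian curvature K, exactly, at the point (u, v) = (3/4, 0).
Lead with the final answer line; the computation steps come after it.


Answer: K = -30976/349281

E = 29/4, F = 45/8, G = 97/16, EG - F^2 = 197/16 at the point
E_u = 50/3, E_v = 15, F_u = 15, F_v = 41/12, G_u = 27/2, G_v = -6
E_vv = 18, F_uv = 41/9, G_uu = 18
Apply the Brioschi formula K = (det M1 - det M2)/(EG - F^2)^2 over the derivative matrices of E, F, G.
M1 = [[-E_vv/2 + F_uv - G_uu/2, E_u/2, F_u - E_v/2], [F_v - G_u/2, E, F], [G_v/2, F, G]] = [[-121/9, 25/3, 15/2], [-10/3, 29/4, 45/8], [-3, 45/8, 97/16]]; det M1 = -16597/144
M2 = [[0, E_v/2, G_u/2], [E_v/2, E, F], [G_u/2, F, G]] = [[0, 15/2, 27/4], [15/2, 29/4, 45/8], [27/4, 45/8, 97/16]]; det M2 = -1629/16
det M1 - det M2 = -121/9; K = -121/9 / (197/16)^2 = -30976/349281


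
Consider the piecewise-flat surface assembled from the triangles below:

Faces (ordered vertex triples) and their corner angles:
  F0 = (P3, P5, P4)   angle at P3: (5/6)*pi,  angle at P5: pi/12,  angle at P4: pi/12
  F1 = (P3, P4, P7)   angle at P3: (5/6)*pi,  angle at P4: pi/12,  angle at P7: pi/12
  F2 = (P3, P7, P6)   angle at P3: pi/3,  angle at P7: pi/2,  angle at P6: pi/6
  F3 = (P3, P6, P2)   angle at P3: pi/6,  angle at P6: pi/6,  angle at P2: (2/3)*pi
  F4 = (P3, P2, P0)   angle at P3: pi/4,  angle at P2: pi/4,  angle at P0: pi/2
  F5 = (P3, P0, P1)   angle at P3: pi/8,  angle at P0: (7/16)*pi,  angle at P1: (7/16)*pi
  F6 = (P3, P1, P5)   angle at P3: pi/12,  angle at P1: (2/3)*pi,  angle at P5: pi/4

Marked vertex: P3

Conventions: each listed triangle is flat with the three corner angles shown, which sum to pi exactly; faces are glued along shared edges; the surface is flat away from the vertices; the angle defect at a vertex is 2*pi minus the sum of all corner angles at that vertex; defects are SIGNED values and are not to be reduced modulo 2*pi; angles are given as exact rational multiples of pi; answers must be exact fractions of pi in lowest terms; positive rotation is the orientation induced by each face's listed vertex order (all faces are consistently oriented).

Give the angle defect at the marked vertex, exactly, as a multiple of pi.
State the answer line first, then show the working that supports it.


Answer: defect(P3) = (-5/8)*pi

Sum of corner angles at P3: (21/8)*pi
defect = 2*pi - (21/8)*pi


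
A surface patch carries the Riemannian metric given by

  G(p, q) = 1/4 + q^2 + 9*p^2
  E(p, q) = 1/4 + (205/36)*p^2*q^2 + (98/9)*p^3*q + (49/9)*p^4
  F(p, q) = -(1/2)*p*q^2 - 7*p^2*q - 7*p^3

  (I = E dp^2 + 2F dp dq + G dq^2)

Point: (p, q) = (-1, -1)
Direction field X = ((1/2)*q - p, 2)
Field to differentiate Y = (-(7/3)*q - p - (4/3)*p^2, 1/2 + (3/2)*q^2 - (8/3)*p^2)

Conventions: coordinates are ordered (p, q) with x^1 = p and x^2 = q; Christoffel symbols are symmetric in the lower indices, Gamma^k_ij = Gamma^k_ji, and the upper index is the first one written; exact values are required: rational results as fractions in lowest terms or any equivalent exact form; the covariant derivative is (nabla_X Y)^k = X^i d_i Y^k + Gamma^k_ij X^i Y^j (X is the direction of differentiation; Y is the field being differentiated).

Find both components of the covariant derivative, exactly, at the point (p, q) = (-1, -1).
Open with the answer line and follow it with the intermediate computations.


Answer: (nabla_X Y)^p = -11521/7818, (nabla_X Y)^q = -142337/11727

E = 401/18, F = 29/2, G = 41/4 at the point
E_p = -395/6, E_q = -401/18, F_p = -71/2, F_q = -8, G_p = -18, G_q = -2
EG - F^2 = 1303/72;  g^inv = (72/1303) * [[41/4, -29/2], [-29/2, 401/18]]
first-kind symbols [ij,l] = (1/2)(d_i g_jl + d_j g_il - d_l g_ij): [pp,p] = E_p/2 = -395/12, [pp,q] = F_p - E_q/2 = -877/36, [pq,p] = E_q/2 = -401/36, [pq,q] = G_p/2 = -9, [qq,p] = F_q - G_p/2 = 1, [qq,q] = G_q/2 = -1
Gamma^p_ij = (G*[ij,p] - F*[ij,q])/(EG - F^2), Gamma^q_ij = (E*[ij,q] - F*[ij,p])/(EG - F^2)
Gamma_ppp = 2281/2606, Gamma_ppq = 2351/2606, Gamma_pqq = 1782/1303, Gamma_qpp = -42392/11727, Gamma_qpq = -2807/1303, Gamma_qqq = -2648/1303
X = (1/2, 2), Y = (2, -2/3) at the point


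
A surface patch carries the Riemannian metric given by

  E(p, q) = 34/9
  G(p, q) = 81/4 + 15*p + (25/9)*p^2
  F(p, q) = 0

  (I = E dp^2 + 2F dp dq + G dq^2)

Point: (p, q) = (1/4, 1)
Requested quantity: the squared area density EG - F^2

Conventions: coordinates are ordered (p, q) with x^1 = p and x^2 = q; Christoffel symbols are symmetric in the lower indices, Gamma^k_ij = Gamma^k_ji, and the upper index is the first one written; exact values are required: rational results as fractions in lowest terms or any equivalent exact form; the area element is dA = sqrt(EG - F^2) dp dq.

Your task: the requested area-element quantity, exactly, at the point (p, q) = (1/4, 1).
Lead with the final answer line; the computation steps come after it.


Answer: EG - F^2 = 59177/648

E = 34/9, F = 0, G = 3481/144; EG - F^2 = 59177/648


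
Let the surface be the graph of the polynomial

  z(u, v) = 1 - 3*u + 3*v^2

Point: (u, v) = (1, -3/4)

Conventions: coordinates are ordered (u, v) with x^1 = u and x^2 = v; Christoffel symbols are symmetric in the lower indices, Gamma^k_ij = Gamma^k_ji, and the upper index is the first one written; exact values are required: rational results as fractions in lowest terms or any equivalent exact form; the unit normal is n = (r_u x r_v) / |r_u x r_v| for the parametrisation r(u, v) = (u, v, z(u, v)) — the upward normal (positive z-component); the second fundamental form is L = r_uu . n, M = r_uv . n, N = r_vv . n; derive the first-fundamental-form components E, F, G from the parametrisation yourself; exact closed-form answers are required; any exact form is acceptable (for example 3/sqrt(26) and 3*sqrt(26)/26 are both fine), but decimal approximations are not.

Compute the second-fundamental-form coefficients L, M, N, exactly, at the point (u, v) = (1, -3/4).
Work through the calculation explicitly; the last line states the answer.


z_u = -3, z_v = -9/2, z_uu = 0, z_uv = 0, z_vv = 6
E = 10, F = 27/2, G = 85/4; answer radicand W^2 = 121/4
unnormalised second-form numerators: l = 0, m = 0, n = 6; L = l/sqrt(121/4), and similarly M = m/sqrt(W^2), N = n/sqrt(W^2)

Answer: L = 0, M = 0, N = 12/11


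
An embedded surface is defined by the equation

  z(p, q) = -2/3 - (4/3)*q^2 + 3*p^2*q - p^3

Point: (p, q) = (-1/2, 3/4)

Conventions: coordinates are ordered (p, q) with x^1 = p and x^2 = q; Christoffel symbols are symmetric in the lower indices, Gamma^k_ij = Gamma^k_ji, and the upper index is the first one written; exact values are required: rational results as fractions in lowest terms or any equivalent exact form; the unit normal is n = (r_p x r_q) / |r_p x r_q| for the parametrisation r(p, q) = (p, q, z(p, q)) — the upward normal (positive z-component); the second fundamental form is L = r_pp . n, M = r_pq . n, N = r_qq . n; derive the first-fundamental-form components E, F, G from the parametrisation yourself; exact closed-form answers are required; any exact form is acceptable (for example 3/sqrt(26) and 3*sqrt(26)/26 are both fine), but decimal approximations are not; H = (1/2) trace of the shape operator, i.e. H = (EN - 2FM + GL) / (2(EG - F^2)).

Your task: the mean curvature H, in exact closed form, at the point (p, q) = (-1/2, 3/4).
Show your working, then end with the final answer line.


z_p = -3, z_q = -5/4, z_pp = 15/2, z_pq = -3, z_qq = -8/3
E = 10, F = 15/4, G = 41/16; answer radicand W^2 = 185/16
unnormalised second-form numerators: l = 15/2, m = -3, n = -8/3; L = l/sqrt(185/16), and similarly M = m/sqrt(W^2), N = n/sqrt(W^2)
H = (E*n - 2*F*m + G*l) / (2*(EG - F^2)*sqrt(W^2)); E*n - 2*F*m + G*l = 1445/96, EG - F^2 = 185/16, so H = (289/444)/sqrt(185/16)

Answer: H = 289*sqrt(185)/20535


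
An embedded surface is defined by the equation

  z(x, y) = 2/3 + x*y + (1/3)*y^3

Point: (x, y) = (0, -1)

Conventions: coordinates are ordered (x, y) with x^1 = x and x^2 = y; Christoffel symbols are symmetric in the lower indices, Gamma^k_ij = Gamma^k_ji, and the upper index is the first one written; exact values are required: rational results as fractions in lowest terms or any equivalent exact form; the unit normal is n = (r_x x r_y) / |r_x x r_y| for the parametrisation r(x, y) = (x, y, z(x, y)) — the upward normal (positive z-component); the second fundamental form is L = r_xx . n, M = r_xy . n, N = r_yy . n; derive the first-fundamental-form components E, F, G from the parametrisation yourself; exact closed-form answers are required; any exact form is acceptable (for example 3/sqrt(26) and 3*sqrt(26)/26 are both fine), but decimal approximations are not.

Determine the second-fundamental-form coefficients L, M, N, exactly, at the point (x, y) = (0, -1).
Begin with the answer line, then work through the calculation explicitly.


Answer: L = 0, M = sqrt(3)/3, N = -2*sqrt(3)/3

z_x = -1, z_y = 1, z_xx = 0, z_xy = 1, z_yy = -2
E = 2, F = -1, G = 2; answer radicand W^2 = 3
unnormalised second-form numerators: l = 0, m = 1, n = -2; L = l/sqrt(3), and similarly M = m/sqrt(W^2), N = n/sqrt(W^2)


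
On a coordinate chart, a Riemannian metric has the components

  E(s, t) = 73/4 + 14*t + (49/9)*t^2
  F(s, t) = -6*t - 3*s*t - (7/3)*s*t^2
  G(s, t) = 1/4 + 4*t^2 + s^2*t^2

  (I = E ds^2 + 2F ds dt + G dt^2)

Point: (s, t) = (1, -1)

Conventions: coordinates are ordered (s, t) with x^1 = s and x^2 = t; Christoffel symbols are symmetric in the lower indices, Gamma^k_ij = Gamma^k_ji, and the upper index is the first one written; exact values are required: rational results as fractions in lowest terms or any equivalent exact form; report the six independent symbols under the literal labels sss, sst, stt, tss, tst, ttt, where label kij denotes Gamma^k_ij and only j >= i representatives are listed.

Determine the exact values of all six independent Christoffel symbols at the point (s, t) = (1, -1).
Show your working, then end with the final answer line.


E = 349/36, F = 20/3, G = 21/4 at the point
E_s = 0, E_t = 28/9, F_s = 2/3, F_t = -13/3, G_s = 2, G_t = -10
EG - F^2 = 929/144;  g^inv = (144/929) * [[21/4, -20/3], [-20/3, 349/36]]
first-kind symbols [ij,l] = (1/2)(d_i g_jl + d_j g_il - d_l g_ij): [ss,s] = E_s/2 = 0, [ss,t] = F_s - E_t/2 = -8/9, [st,s] = E_t/2 = 14/9, [st,t] = G_s/2 = 1, [tt,s] = F_t - G_s/2 = -16/3, [tt,t] = G_t/2 = -5
Gamma^s_ij = (G*[ij,s] - F*[ij,t])/(EG - F^2), Gamma^t_ij = (E*[ij,t] - F*[ij,s])/(EG - F^2)

Answer: Gamma_sss = 2560/2787, Gamma_sst = 216/929, Gamma_stt = 768/929, Gamma_tss = -11168/8361, Gamma_tst = -292/2787, Gamma_ttt = -1860/929


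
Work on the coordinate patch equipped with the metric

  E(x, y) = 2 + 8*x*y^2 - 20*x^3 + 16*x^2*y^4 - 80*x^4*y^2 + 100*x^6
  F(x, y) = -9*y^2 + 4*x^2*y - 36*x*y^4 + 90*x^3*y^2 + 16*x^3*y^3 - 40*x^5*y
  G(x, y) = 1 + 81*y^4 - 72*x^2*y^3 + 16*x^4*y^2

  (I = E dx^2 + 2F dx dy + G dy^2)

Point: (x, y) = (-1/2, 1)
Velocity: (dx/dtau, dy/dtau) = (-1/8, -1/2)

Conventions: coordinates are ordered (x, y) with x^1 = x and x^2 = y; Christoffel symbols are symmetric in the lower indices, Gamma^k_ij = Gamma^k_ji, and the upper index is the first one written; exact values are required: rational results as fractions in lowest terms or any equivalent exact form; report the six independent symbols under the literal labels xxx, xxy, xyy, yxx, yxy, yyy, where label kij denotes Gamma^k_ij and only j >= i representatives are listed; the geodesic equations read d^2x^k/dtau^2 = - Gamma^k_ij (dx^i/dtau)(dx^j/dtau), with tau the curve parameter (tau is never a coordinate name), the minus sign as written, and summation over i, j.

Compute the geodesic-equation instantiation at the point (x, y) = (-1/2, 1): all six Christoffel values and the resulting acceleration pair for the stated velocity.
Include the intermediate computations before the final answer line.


E = 17/16, F = -2, G = 65 at the point
E_x = -7/4, E_y = -2, F_x = 27, F_y = 111/4, G_x = 64, G_y = 272
EG - F^2 = 1041/16;  g^inv = (16/1041) * [[65, 2], [2, 17/16]]
first-kind symbols [ij,l] = (1/2)(d_i g_jl + d_j g_il - d_l g_ij): [xx,x] = E_x/2 = -7/8, [xx,y] = F_x - E_y/2 = 28, [xy,x] = E_y/2 = -1, [xy,y] = G_x/2 = 32, [yy,x] = F_y - G_x/2 = -17/4, [yy,y] = G_y/2 = 136
Gamma^x_ij = (G*[ij,x] - F*[ij,y])/(EG - F^2), Gamma^y_ij = (E*[ij,y] - F*[ij,x])/(EG - F^2)
Gamma_xxx = -14/1041, Gamma_xxy = -16/1041, Gamma_xyy = -68/1041, Gamma_yxx = 448/1041, Gamma_yxy = 512/1041, Gamma_yyy = 2176/1041
d^2x/dtau^2 = -(Gamma_xxx*(-1/8)^2 + 2*Gamma_xxy*(-1/8)*(-1/2) + Gamma_xyy*(-1/2)^2) = 205/11104
d^2y/dtau^2 = -(Gamma_yxx*(-1/8)^2 + 2*Gamma_yxy*(-1/8)*(-1/2) + Gamma_yyy*(-1/2)^2) = -205/347

Answer: Gamma_xxx = -14/1041, Gamma_xxy = -16/1041, Gamma_xyy = -68/1041, Gamma_yxx = 448/1041, Gamma_yxy = 512/1041, Gamma_yyy = 2176/1041; accelerations (d^2x/dtau^2, d^2y/dtau^2) = (205/11104, -205/347)


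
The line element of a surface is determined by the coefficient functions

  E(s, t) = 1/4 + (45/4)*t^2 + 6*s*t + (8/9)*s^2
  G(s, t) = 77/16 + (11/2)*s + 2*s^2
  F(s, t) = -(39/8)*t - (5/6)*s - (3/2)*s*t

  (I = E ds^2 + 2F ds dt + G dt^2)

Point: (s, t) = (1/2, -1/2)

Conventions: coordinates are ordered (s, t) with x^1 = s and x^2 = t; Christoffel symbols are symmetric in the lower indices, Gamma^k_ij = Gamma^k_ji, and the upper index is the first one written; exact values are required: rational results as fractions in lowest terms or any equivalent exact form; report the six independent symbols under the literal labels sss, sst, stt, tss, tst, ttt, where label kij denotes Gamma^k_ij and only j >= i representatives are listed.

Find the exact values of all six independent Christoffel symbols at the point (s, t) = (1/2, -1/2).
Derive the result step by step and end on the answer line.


E = 257/144, F = 115/48, G = 129/16 at the point
E_s = -19/9, E_t = -33/4, F_s = -1/12, F_t = -45/8, G_s = 15/2, G_t = 0
EG - F^2 = 2491/288;  g^inv = (288/2491) * [[129/16, -115/48], [-115/48, 257/144]]
first-kind symbols [ij,l] = (1/2)(d_i g_jl + d_j g_il - d_l g_ij): [ss,s] = E_s/2 = -19/18, [ss,t] = F_s - E_t/2 = 97/24, [st,s] = E_t/2 = -33/8, [st,t] = G_s/2 = 15/4, [tt,s] = F_t - G_s/2 = -75/8, [tt,t] = G_t/2 = 0
Gamma^s_ij = (G*[ij,s] - F*[ij,t])/(EG - F^2), Gamma^t_ij = (E*[ij,t] - F*[ij,s])/(EG - F^2)

Answer: Gamma_sss = -20959/9964, Gamma_sst = -48663/9964, Gamma_stt = -87075/9964, Gamma_tss = 11223/9964, Gamma_tst = 19095/9964, Gamma_ttt = 25875/9964


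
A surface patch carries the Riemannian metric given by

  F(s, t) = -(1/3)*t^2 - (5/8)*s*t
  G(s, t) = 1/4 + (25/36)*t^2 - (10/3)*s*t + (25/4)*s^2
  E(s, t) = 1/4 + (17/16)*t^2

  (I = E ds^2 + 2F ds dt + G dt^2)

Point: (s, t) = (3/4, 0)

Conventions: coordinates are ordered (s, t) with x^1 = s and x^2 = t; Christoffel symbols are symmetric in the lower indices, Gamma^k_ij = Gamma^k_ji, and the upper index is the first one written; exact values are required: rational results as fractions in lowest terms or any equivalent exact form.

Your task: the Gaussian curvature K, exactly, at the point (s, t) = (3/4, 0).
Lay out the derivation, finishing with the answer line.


E = 1/4, F = 0, G = 241/64, EG - F^2 = 241/256 at the point
E_s = 0, E_t = 0, F_s = 0, F_t = -15/32, G_s = 75/8, G_t = -5/2
E_tt = 17/8, F_st = -5/8, G_ss = 25/2
The intrinsic route: Brioschi's K = (det M1 - det M2)/(EG - F^2)^2.
M1 = [[-E_tt/2 + F_st - G_ss/2, E_s/2, F_s - E_t/2], [F_t - G_s/2, E, F], [G_t/2, F, G]] = [[-127/16, 0, 0], [-165/32, 1/4, 0], [-5/4, 0, 241/64]]; det M1 = -30607/4096
M2 = [[0, E_t/2, G_s/2], [E_t/2, E, F], [G_s/2, F, G]] = [[0, 0, 75/16], [0, 1/4, 0], [75/16, 0, 241/64]]; det M2 = -5625/1024
det M1 - det M2 = -8107/4096; K = -8107/4096 / (241/256)^2 = -129712/58081

Answer: K = -129712/58081


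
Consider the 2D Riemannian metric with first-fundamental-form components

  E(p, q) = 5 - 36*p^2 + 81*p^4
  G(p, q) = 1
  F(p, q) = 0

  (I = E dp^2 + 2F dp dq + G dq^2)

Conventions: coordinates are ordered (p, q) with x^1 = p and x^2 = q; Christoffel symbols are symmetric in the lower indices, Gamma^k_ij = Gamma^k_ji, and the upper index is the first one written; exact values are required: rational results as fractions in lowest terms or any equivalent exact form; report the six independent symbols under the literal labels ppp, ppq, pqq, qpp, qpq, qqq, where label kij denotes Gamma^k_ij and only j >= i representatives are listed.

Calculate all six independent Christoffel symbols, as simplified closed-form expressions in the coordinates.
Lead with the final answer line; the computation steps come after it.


Answer: Gamma_ppp = (162*p^3 - 36*p)/(81*p^4 - 36*p^2 + 5), Gamma_ppq = 0, Gamma_pqq = 0, Gamma_qpp = 0, Gamma_qpq = 0, Gamma_qqq = 0

E = 5 - 36*p^2 + 81*p^4; F = 0; G = 1
Gamma^k_ij = (1/2) g^{kl} (d_i g_jl + d_j g_il - d_l g_ij), with g^inv = (1/(EG-F^2)) [[G, -F], [-F, E]]
first partials: E_p = -72*p + 324*p^3, E_q = 0, F_p = 0, F_q = 0, G_p = 0, G_q = 0
D = EG - F^2 = 5 - 36*p^2 + 81*p^4
expanded: Gamma^p_pp = (G E_p - 2F F_p + F E_q)/(2D), Gamma^p_pq = (G E_q - F G_p)/(2D), Gamma^p_qq = (2G F_q - G G_p - F G_q)/(2D), Gamma^q_pp = (2E F_p - E E_q - F E_p)/(2D), Gamma^q_pq = (E G_p - F E_q)/(2D), Gamma^q_qq = (E G_q - 2F F_q + F G_p)/(2D); substitute and cancel common factors


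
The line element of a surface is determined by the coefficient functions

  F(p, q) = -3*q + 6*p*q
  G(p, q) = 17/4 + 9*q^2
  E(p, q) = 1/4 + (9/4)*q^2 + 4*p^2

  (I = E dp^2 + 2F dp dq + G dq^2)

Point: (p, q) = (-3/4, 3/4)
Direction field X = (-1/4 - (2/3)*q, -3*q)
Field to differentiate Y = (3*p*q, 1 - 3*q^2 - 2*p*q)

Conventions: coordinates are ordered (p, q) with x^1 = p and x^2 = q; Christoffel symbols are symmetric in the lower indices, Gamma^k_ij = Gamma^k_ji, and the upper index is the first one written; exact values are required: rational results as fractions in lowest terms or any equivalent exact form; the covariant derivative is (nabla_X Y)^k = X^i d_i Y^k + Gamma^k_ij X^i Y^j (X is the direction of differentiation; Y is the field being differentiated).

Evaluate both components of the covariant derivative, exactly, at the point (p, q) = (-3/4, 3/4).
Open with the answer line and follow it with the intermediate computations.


Answer: (nabla_X Y)^p = 61155/2552, (nabla_X Y)^q = 407907/20416

E = 241/64, F = -45/8, G = 149/16 at the point
E_p = -6, E_q = 27/8, F_p = 9/2, F_q = -15/2, G_p = 0, G_q = 27/2
EG - F^2 = 3509/1024;  g^inv = (1024/3509) * [[149/16, 45/8], [45/8, 241/64]]
first-kind symbols [ij,l] = (1/2)(d_i g_jl + d_j g_il - d_l g_ij): [pp,p] = E_p/2 = -3, [pp,q] = F_p - E_q/2 = 45/16, [pq,p] = E_q/2 = 27/16, [pq,q] = G_p/2 = 0, [qq,p] = F_q - G_p/2 = -15/2, [qq,q] = G_q/2 = 27/4
Gamma^p_ij = (G*[ij,p] - F*[ij,q])/(EG - F^2), Gamma^q_ij = (E*[ij,q] - F*[ij,p])/(EG - F^2)
Gamma_ppp = -1128/319, Gamma_ppq = 16092/3509, Gamma_pqq = -32640/3509, Gamma_qpp = -585/319, Gamma_qpq = 9720/3509, Gamma_qqq = -17172/3509
X = (-3/4, -9/4), Y = (-27/16, 7/16) at the point


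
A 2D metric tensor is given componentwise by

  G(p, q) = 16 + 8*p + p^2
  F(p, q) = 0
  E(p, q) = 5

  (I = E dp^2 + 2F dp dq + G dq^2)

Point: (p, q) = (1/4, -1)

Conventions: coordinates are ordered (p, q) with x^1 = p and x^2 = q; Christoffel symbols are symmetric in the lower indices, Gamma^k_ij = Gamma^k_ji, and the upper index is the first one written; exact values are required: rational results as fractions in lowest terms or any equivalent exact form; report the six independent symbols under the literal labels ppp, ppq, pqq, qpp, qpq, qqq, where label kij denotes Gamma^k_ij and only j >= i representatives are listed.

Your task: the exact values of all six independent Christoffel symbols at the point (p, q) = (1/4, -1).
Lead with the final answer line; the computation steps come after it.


Answer: Gamma_ppp = 0, Gamma_ppq = 0, Gamma_pqq = -17/20, Gamma_qpp = 0, Gamma_qpq = 4/17, Gamma_qqq = 0

E = 5, F = 0, G = 289/16 at the point
E_p = 0, E_q = 0, F_p = 0, F_q = 0, G_p = 17/2, G_q = 0
EG - F^2 = 1445/16;  g^inv = (16/1445) * [[289/16, 0], [0, 5]]
first-kind symbols [ij,l] = (1/2)(d_i g_jl + d_j g_il - d_l g_ij): [pp,p] = E_p/2 = 0, [pp,q] = F_p - E_q/2 = 0, [pq,p] = E_q/2 = 0, [pq,q] = G_p/2 = 17/4, [qq,p] = F_q - G_p/2 = -17/4, [qq,q] = G_q/2 = 0
Gamma^p_ij = (G*[ij,p] - F*[ij,q])/(EG - F^2), Gamma^q_ij = (E*[ij,q] - F*[ij,p])/(EG - F^2)


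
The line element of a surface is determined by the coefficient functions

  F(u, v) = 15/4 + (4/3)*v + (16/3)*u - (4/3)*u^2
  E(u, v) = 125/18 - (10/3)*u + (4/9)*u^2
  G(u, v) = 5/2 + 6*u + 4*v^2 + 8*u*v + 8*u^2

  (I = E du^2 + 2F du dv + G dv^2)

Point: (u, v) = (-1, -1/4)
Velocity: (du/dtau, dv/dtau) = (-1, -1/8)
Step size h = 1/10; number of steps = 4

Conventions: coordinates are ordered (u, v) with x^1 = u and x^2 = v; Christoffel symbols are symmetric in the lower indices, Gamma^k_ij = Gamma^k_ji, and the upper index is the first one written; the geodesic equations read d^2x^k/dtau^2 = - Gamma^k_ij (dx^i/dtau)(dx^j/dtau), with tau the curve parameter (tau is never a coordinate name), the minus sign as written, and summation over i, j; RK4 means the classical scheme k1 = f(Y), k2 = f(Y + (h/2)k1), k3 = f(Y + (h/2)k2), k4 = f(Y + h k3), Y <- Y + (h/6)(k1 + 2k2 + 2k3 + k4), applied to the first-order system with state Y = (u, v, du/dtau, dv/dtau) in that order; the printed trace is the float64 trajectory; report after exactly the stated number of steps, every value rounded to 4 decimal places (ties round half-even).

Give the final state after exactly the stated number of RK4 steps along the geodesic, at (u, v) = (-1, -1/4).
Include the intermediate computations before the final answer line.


f(Y) = (du/dtau, dv/dtau, -Gamma^u_ij Y'^i Y'^j, -Gamma^v_ij Y'^i Y'^j) with the Gammas evaluated at the stage position; h = 0.100000; intermediate values shown to 6 dp
step 0: u = -1.0000, v = -0.2500, du/dtau = -1.0000, dv/dtau = -0.1250
step 1:
  k1: at (u, v) = (-1.000000, -0.250000), (du/dtau, dv/dtau) = (-1.000000, -0.125000); Gamma_uuu = 0.190091, Gamma_uuv = -0.315470, Gamma_uvv = 0.537917, Gamma_vuu = 1.276710, Gamma_vuv = -1.040782, Gamma_vvv = -0.481744; k1 = (-1.000000, -0.125000, -0.119628, -1.008988)
  k2: at (u, v) = (-1.050000, -0.256250), (du/dtau, dv/dtau) = (-1.005981, -0.175449); Gamma_uuu = 0.205031, Gamma_uuv = -0.346527, Gamma_uvv = 0.567850, Gamma_vuu = 1.194876, Gamma_vuv = -1.034795, Gamma_vvv = -0.423087; k2 = (-1.005981, -0.175449, -0.102648, -0.830909)
  k3: at (u, v) = (-1.050299, -0.258772), (du/dtau, dv/dtau) = (-1.005132, -0.166545); Gamma_uuu = 0.203910, Gamma_uuv = -0.346231, Gamma_uvv = 0.569127, Gamma_vuu = 1.189752, Gamma_vuv = -1.032400, Gamma_vvv = -0.421818; k3 = (-1.005132, -0.166545, -0.105876, -0.844648)
  k4: at (u, v) = (-1.100513, -0.266655), (du/dtau, dv/dtau) = (-1.010588, -0.209465); Gamma_uuu = 0.214889, Gamma_uuv = -0.375095, Gamma_uvv = 0.601432, Gamma_vuu = 1.113027, Gamma_vuv = -1.022725, Gamma_vvv = -0.366140; k4 = (-1.010588, -0.209465, -0.087050, -0.687670)
  Y <- Y + (h/6)(k1 + 2k2 + 2k3 + k4): u = -1.1005, v = -0.2670, du/dtau = -1.0104, dv/dtau = -0.2091
step 2:
  k1: at (u, v) = (-1.100547, -0.266974), (du/dtau, dv/dtau) = (-1.010395, -0.209130); Gamma_uuu = 0.214743, Gamma_uuv = -0.375046, Gamma_uvv = 0.601589, Gamma_vuu = 1.112447, Gamma_vuv = -1.022428, Gamma_vvv = -0.366006; k1 = (-1.010395, -0.209130, -0.087044, -0.687604)
  k2: at (u, v) = (-1.151067, -0.277431), (du/dtau, dv/dtau) = (-1.014748, -0.243510); Gamma_uuu = 0.221873, Gamma_uuv = -0.401510, Gamma_uvv = 0.636331, Gamma_vuu = 1.038771, Gamma_vuv = -1.008775, Gamma_vvv = -0.312975; k2 = (-1.014748, -0.243510, -0.067771, -0.552539)
  k3: at (u, v) = (-1.151284, -0.279150), (du/dtau, dv/dtau) = (-1.013784, -0.236756); Gamma_uuu = 0.221092, Gamma_uuv = -0.401225, Gamma_uvv = 0.637180, Gamma_vuu = 1.035932, Gamma_vuv = -1.007226, Gamma_vvv = -0.312328; k3 = (-1.013784, -0.236756, -0.070341, -0.563671)
  k4: at (u, v) = (-1.201925, -0.290650), (du/dtau, dv/dtau) = (-1.017430, -0.265497); Gamma_uuu = 0.225544, Gamma_uuv = -0.425444, Gamma_uvv = 0.673203, Gamma_vuu = 0.968155, Gamma_vuv = -0.991589, Gamma_vvv = -0.262757; k4 = (-1.017430, -0.265497, -0.051083, -0.447972)
  Y <- Y + (h/6)(k1 + 2k2 + 2k3 + k4): u = -1.2020, v = -0.2909, du/dtau = -1.0173, dv/dtau = -0.2653
step 3:
  k1: at (u, v) = (-1.201962, -0.290894), (du/dtau, dv/dtau) = (-1.017301, -0.265263); Gamma_uuu = 0.225435, Gamma_uuv = -0.425401, Gamma_uvv = 0.673324, Gamma_vuu = 0.967788, Gamma_vuv = -0.991376, Gamma_vvv = -0.262675; k1 = (-1.017301, -0.265263, -0.051091, -0.448032)
  k2: at (u, v) = (-1.252827, -0.304157), (du/dtau, dv/dtau) = (-1.019856, -0.287664); Gamma_uuu = 0.227319, Gamma_uuv = -0.447310, Gamma_uvv = 0.710660, Gamma_vuu = 0.904220, Gamma_vuv = -0.973538, Gamma_vvv = -0.216188; k2 = (-1.019856, -0.287664, -0.032783, -0.351369)
  k3: at (u, v) = (-1.252955, -0.305277), (du/dtau, dv/dtau) = (-1.018940, -0.282831); Gamma_uuu = 0.226819, Gamma_uuv = -0.447073, Gamma_uvv = 0.711174, Gamma_vuu = 0.902734, Gamma_vuv = -0.972603, Gamma_vvv = -0.215903; k3 = (-1.018940, -0.282831, -0.034700, -0.359398)
  k4: at (u, v) = (-1.303856, -0.319177), (du/dtau, dv/dtau) = (-1.020771, -0.301203); Gamma_uuu = 0.227013, Gamma_uuv = -0.466919, Gamma_uvv = 0.748943, Gamma_vuu = 0.844750, Gamma_vuv = -0.953940, Gamma_vvv = -0.172817; k4 = (-1.020771, -0.301203, -0.017371, -0.277934)
  Y <- Y + (h/6)(k1 + 2k2 + 2k3 + k4): u = -1.3039, v = -0.3194, du/dtau = -1.0207, dv/dtau = -0.3011
step 4:
  k1: at (u, v) = (-1.303889, -0.319351), (du/dtau, dv/dtau) = (-1.020692, -0.301054); Gamma_uuu = 0.226939, Gamma_uuv = -0.466886, Gamma_uvv = 0.749030, Gamma_vuu = 0.844530, Gamma_vuv = -0.953798, Gamma_vvv = -0.172770; k1 = (-1.020692, -0.301054, -0.017381, -0.278009)
  k2: at (u, v) = (-1.354924, -0.334404), (du/dtau, dv/dtau) = (-1.021561, -0.314955); Gamma_uuu = 0.225527, Gamma_uuv = -0.484687, Gamma_uvv = 0.787247, Gamma_vuu = 0.790845, Gamma_vuv = -0.934143, Gamma_vvv = -0.132731; k2 = (-1.021561, -0.314955, -0.001558, -0.211036)
  k3: at (u, v) = (-1.354968, -0.335099), (du/dtau, dv/dtau) = (-1.020770, -0.311606); Gamma_uuu = 0.225230, Gamma_uuv = -0.484506, Gamma_uvv = 0.787522, Gamma_vuu = 0.790119, Gamma_vuv = -0.933618, Gamma_vvv = -0.132641; k3 = (-1.020770, -0.311606, -0.002928, -0.216475)
  k4: at (u, v) = (-1.405966, -0.350512), (du/dtau, dv/dtau) = (-1.020985, -0.322702); Gamma_uuu = 0.222815, Gamma_uuv = -0.500517, Gamma_uvv = 0.825568, Gamma_vuu = 0.741278, Gamma_vuv = -0.913851, Gamma_vvv = -0.095692; k4 = (-1.020985, -0.322702, 0.011578, -0.160570)
  Y <- Y + (h/6)(k1 + 2k2 + 2k3 + k4): u = -1.4060, v = -0.3506, du/dtau = -1.0209, dv/dtau = -0.3226

Answer: u = -1.4060, v = -0.3506, du/dtau = -1.0209, dv/dtau = -0.3226


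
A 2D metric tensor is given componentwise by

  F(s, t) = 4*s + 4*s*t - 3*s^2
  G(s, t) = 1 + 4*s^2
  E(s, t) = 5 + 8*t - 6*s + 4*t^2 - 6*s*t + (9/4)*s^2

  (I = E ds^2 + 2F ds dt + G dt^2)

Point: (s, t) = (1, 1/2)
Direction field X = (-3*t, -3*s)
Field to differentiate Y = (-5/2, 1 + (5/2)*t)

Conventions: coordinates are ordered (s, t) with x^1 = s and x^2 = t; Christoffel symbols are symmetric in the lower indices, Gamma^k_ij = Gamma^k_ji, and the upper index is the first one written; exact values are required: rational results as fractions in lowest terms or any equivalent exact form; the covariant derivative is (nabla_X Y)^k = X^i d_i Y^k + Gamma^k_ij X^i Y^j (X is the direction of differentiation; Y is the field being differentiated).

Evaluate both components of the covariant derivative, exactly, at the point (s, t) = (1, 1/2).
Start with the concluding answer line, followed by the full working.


Answer: (nabla_X Y)^s = 63/116, (nabla_X Y)^t = -393/58

E = 13/4, F = 3, G = 5 at the point
E_s = -9/2, E_t = 6, F_s = 0, F_t = 4, G_s = 8, G_t = 0
EG - F^2 = 29/4;  g^inv = (4/29) * [[5, -3], [-3, 13/4]]
first-kind symbols [ij,l] = (1/2)(d_i g_jl + d_j g_il - d_l g_ij): [ss,s] = E_s/2 = -9/4, [ss,t] = F_s - E_t/2 = -3, [st,s] = E_t/2 = 3, [st,t] = G_s/2 = 4, [tt,s] = F_t - G_s/2 = 0, [tt,t] = G_t/2 = 0
Gamma^s_ij = (G*[ij,s] - F*[ij,t])/(EG - F^2), Gamma^t_ij = (E*[ij,t] - F*[ij,s])/(EG - F^2)
Gamma_sss = -9/29, Gamma_sst = 12/29, Gamma_stt = 0, Gamma_tss = -12/29, Gamma_tst = 16/29, Gamma_ttt = 0
X = (-3/2, -3), Y = (-5/2, 9/4) at the point


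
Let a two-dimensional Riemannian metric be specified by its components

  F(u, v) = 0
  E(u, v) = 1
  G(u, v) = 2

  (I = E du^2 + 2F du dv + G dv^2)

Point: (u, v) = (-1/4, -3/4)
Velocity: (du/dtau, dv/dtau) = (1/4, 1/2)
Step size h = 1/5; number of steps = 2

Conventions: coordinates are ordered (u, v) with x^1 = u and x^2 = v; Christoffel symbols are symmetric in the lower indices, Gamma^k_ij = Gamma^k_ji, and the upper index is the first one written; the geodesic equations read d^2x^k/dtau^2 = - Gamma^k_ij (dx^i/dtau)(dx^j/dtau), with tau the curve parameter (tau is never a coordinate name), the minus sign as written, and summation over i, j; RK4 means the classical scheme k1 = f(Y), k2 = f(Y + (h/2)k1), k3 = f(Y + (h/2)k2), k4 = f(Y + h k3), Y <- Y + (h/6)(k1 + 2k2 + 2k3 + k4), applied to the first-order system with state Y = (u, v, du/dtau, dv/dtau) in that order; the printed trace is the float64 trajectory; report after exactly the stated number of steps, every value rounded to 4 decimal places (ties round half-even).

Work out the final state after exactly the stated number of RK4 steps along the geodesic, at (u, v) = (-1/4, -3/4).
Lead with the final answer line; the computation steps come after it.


Answer: u = -0.1500, v = -0.5500, du/dtau = 0.2500, dv/dtau = 0.5000

f(Y) = (du/dtau, dv/dtau, -Gamma^u_ij Y'^i Y'^j, -Gamma^v_ij Y'^i Y'^j) with the Gammas evaluated at the stage position; h = 0.200000; intermediate values shown to 6 dp
step 0: u = -0.2500, v = -0.7500, du/dtau = 0.2500, dv/dtau = 0.5000
step 1:
  k1: at (u, v) = (-0.250000, -0.750000), (du/dtau, dv/dtau) = (0.250000, 0.500000); Gamma_uuu = 0.000000, Gamma_uuv = 0.000000, Gamma_uvv = 0.000000, Gamma_vuu = 0.000000, Gamma_vuv = 0.000000, Gamma_vvv = 0.000000; k1 = (0.250000, 0.500000, 0.000000, 0.000000)
  k2: at (u, v) = (-0.225000, -0.700000), (du/dtau, dv/dtau) = (0.250000, 0.500000); Gamma_uuu = 0.000000, Gamma_uuv = 0.000000, Gamma_uvv = 0.000000, Gamma_vuu = 0.000000, Gamma_vuv = 0.000000, Gamma_vvv = 0.000000; k2 = (0.250000, 0.500000, 0.000000, 0.000000)
  k3: at (u, v) = (-0.225000, -0.700000), (du/dtau, dv/dtau) = (0.250000, 0.500000); Gamma_uuu = 0.000000, Gamma_uuv = 0.000000, Gamma_uvv = 0.000000, Gamma_vuu = 0.000000, Gamma_vuv = 0.000000, Gamma_vvv = 0.000000; k3 = (0.250000, 0.500000, 0.000000, 0.000000)
  k4: at (u, v) = (-0.200000, -0.650000), (du/dtau, dv/dtau) = (0.250000, 0.500000); Gamma_uuu = 0.000000, Gamma_uuv = 0.000000, Gamma_uvv = 0.000000, Gamma_vuu = 0.000000, Gamma_vuv = 0.000000, Gamma_vvv = 0.000000; k4 = (0.250000, 0.500000, 0.000000, 0.000000)
  Y <- Y + (h/6)(k1 + 2k2 + 2k3 + k4): u = -0.2000, v = -0.6500, du/dtau = 0.2500, dv/dtau = 0.5000
step 2:
  k1: at (u, v) = (-0.200000, -0.650000), (du/dtau, dv/dtau) = (0.250000, 0.500000); Gamma_uuu = 0.000000, Gamma_uuv = 0.000000, Gamma_uvv = 0.000000, Gamma_vuu = 0.000000, Gamma_vuv = 0.000000, Gamma_vvv = 0.000000; k1 = (0.250000, 0.500000, 0.000000, 0.000000)
  k2: at (u, v) = (-0.175000, -0.600000), (du/dtau, dv/dtau) = (0.250000, 0.500000); Gamma_uuu = 0.000000, Gamma_uuv = 0.000000, Gamma_uvv = 0.000000, Gamma_vuu = 0.000000, Gamma_vuv = 0.000000, Gamma_vvv = 0.000000; k2 = (0.250000, 0.500000, 0.000000, 0.000000)
  k3: at (u, v) = (-0.175000, -0.600000), (du/dtau, dv/dtau) = (0.250000, 0.500000); Gamma_uuu = 0.000000, Gamma_uuv = 0.000000, Gamma_uvv = 0.000000, Gamma_vuu = 0.000000, Gamma_vuv = 0.000000, Gamma_vvv = 0.000000; k3 = (0.250000, 0.500000, 0.000000, 0.000000)
  k4: at (u, v) = (-0.150000, -0.550000), (du/dtau, dv/dtau) = (0.250000, 0.500000); Gamma_uuu = 0.000000, Gamma_uuv = 0.000000, Gamma_uvv = 0.000000, Gamma_vuu = 0.000000, Gamma_vuv = 0.000000, Gamma_vvv = 0.000000; k4 = (0.250000, 0.500000, 0.000000, 0.000000)
  Y <- Y + (h/6)(k1 + 2k2 + 2k3 + k4): u = -0.1500, v = -0.5500, du/dtau = 0.2500, dv/dtau = 0.5000


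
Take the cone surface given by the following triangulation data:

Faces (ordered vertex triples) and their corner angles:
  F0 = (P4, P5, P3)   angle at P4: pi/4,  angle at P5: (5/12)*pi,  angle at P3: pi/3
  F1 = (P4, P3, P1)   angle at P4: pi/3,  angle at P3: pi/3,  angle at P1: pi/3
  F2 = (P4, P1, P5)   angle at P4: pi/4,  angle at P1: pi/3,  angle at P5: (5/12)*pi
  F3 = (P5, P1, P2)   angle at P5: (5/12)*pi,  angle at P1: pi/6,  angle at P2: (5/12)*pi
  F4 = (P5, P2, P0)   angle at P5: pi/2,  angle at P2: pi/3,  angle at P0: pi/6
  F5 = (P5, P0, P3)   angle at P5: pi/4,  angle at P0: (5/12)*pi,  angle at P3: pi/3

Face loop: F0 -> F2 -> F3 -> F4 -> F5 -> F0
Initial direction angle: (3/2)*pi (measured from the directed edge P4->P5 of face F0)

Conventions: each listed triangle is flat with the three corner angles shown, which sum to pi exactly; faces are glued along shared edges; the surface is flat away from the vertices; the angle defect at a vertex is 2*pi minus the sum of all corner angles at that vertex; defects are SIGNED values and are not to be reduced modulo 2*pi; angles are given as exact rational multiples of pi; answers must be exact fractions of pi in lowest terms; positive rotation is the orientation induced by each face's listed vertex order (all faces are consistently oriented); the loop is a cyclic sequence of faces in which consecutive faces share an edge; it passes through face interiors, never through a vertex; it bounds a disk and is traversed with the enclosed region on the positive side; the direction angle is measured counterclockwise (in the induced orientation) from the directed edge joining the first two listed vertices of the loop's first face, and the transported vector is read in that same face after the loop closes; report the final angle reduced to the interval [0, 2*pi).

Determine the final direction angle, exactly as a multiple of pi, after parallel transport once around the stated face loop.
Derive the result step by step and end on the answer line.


enclosed vertex P5: corner angles sum to 2*pi, defect = 2*pi - 2*pi = 0
by Gauss-Bonnet the loop rotates the vector by the enclosed defect sum (positive orientation, mod 2*pi)
final angle = (3/2)*pi + 0 = (3/2)*pi (mod 2*pi)

Answer: final direction angle = (3/2)*pi


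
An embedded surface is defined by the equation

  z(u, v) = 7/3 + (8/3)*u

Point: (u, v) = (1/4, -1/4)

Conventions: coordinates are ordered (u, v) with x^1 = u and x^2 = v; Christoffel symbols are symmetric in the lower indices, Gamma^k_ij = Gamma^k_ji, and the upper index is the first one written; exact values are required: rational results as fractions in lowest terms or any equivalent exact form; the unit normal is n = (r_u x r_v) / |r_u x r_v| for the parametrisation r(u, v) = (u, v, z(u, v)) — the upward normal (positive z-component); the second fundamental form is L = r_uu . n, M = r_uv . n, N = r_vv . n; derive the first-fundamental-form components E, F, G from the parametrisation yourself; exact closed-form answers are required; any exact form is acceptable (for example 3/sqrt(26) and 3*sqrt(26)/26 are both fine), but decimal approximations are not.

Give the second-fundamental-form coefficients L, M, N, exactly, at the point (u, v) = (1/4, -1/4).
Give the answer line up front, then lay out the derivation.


Answer: L = 0, M = 0, N = 0

z_u = 8/3, z_v = 0, z_uu = 0, z_uv = 0, z_vv = 0
E = 73/9, F = 0, G = 1; answer radicand W^2 = 73/9
unnormalised second-form numerators: l = 0, m = 0, n = 0; L = l/sqrt(73/9), and similarly M = m/sqrt(W^2), N = n/sqrt(W^2)


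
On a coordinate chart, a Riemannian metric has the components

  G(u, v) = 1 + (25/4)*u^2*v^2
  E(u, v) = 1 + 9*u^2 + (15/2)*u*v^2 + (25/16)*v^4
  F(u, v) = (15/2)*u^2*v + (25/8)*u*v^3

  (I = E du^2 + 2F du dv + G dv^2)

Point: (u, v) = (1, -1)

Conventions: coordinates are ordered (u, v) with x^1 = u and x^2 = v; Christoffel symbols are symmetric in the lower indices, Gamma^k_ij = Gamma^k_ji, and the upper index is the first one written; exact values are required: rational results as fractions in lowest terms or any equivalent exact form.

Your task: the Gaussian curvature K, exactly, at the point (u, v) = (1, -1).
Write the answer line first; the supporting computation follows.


Answer: K = 64/32805

E = 305/16, F = -85/8, G = 29/4, EG - F^2 = 405/16 at the point
E_u = 51/2, E_v = -85/4, F_u = -145/8, F_v = 135/8, G_u = 25/2, G_v = -25/2
E_vv = 135/4, F_uv = 195/8, G_uu = 25/2
Compute both Brioschi determinants and normalise by (EG - F^2)^2.
M1 = [[-E_vv/2 + F_uv - G_uu/2, E_u/2, F_u - E_v/2], [F_v - G_u/2, E, F], [G_v/2, F, G]] = [[5/4, 51/4, -15/2], [85/8, 305/16, -85/8], [-25/4, -85/8, 29/4]]; det M1 = -9645/64
M2 = [[0, E_v/2, G_u/2], [E_v/2, E, F], [G_u/2, F, G]] = [[0, -85/8, 25/4], [-85/8, 305/16, -85/8], [25/4, -85/8, 29/4]]; det M2 = -9725/64
det M1 - det M2 = 5/4; K = 5/4 / (405/16)^2 = 64/32805
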